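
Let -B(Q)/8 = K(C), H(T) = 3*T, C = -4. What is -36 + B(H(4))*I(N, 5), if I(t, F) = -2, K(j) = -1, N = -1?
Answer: -52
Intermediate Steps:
B(Q) = 8 (B(Q) = -8*(-1) = 8)
-36 + B(H(4))*I(N, 5) = -36 + 8*(-2) = -36 - 16 = -52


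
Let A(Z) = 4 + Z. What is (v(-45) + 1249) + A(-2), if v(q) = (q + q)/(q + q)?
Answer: 1252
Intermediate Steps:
v(q) = 1 (v(q) = (2*q)/((2*q)) = (2*q)*(1/(2*q)) = 1)
(v(-45) + 1249) + A(-2) = (1 + 1249) + (4 - 2) = 1250 + 2 = 1252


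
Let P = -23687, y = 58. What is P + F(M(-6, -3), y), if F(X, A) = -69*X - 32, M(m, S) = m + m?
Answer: -22891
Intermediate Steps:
M(m, S) = 2*m
F(X, A) = -32 - 69*X
P + F(M(-6, -3), y) = -23687 + (-32 - 138*(-6)) = -23687 + (-32 - 69*(-12)) = -23687 + (-32 + 828) = -23687 + 796 = -22891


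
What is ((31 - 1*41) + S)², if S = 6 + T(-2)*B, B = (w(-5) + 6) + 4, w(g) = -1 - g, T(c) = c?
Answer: 1024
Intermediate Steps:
B = 14 (B = ((-1 - 1*(-5)) + 6) + 4 = ((-1 + 5) + 6) + 4 = (4 + 6) + 4 = 10 + 4 = 14)
S = -22 (S = 6 - 2*14 = 6 - 28 = -22)
((31 - 1*41) + S)² = ((31 - 1*41) - 22)² = ((31 - 41) - 22)² = (-10 - 22)² = (-32)² = 1024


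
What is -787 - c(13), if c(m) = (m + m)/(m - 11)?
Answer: -800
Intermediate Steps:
c(m) = 2*m/(-11 + m) (c(m) = (2*m)/(-11 + m) = 2*m/(-11 + m))
-787 - c(13) = -787 - 2*13/(-11 + 13) = -787 - 2*13/2 = -787 - 1*13 = -787 - 13 = -800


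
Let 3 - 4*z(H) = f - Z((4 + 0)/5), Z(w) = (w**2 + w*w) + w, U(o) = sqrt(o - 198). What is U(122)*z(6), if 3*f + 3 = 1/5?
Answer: 451*I*sqrt(19)/150 ≈ 13.106*I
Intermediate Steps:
U(o) = sqrt(-198 + o)
Z(w) = w + 2*w**2 (Z(w) = (w**2 + w**2) + w = 2*w**2 + w = w + 2*w**2)
f = -14/15 (f = -1 + (1/5)/3 = -1 + (1*(1/5))/3 = -1 + (1/3)*(1/5) = -1 + 1/15 = -14/15 ≈ -0.93333)
z(H) = 451/300 (z(H) = 3/4 - (-14/15 - (4 + 0)/5*(1 + 2*((4 + 0)/5)))/4 = 3/4 - (-14/15 - 4*(1/5)*(1 + 2*(4*(1/5))))/4 = 3/4 - (-14/15 - 4*(1 + 2*(4/5))/5)/4 = 3/4 - (-14/15 - 4*(1 + 8/5)/5)/4 = 3/4 - (-14/15 - 4*13/(5*5))/4 = 3/4 - (-14/15 - 1*52/25)/4 = 3/4 - (-14/15 - 52/25)/4 = 3/4 - 1/4*(-226/75) = 3/4 + 113/150 = 451/300)
U(122)*z(6) = sqrt(-198 + 122)*(451/300) = sqrt(-76)*(451/300) = (2*I*sqrt(19))*(451/300) = 451*I*sqrt(19)/150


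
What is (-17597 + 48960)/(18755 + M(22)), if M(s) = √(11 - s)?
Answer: 53473915/31977276 - 31363*I*√11/351750036 ≈ 1.6722 - 0.00029572*I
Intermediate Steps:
(-17597 + 48960)/(18755 + M(22)) = (-17597 + 48960)/(18755 + √(11 - 1*22)) = 31363/(18755 + √(11 - 22)) = 31363/(18755 + √(-11)) = 31363/(18755 + I*√11)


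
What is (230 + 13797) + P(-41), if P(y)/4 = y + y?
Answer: 13699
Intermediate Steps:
P(y) = 8*y (P(y) = 4*(y + y) = 4*(2*y) = 8*y)
(230 + 13797) + P(-41) = (230 + 13797) + 8*(-41) = 14027 - 328 = 13699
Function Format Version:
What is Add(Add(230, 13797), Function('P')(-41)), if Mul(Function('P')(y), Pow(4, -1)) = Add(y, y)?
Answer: 13699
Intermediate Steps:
Function('P')(y) = Mul(8, y) (Function('P')(y) = Mul(4, Add(y, y)) = Mul(4, Mul(2, y)) = Mul(8, y))
Add(Add(230, 13797), Function('P')(-41)) = Add(Add(230, 13797), Mul(8, -41)) = Add(14027, -328) = 13699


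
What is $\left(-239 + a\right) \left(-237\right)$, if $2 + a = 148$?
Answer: $22041$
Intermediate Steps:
$a = 146$ ($a = -2 + 148 = 146$)
$\left(-239 + a\right) \left(-237\right) = \left(-239 + 146\right) \left(-237\right) = \left(-93\right) \left(-237\right) = 22041$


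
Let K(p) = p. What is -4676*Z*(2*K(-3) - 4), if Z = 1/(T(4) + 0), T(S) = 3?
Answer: 46760/3 ≈ 15587.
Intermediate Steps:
Z = ⅓ (Z = 1/(3 + 0) = 1/3 = ⅓ ≈ 0.33333)
-4676*Z*(2*K(-3) - 4) = -4676*(2*(-3) - 4)/3 = -4676*(-6 - 4)/3 = -4676*(-10)/3 = -4676*(-10/3) = 46760/3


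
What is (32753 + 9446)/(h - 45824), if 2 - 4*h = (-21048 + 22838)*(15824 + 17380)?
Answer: -84398/29809227 ≈ -0.0028313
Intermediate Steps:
h = -29717579/2 (h = ½ - (-21048 + 22838)*(15824 + 17380)/4 = ½ - 895*33204/2 = ½ - ¼*59435160 = ½ - 14858790 = -29717579/2 ≈ -1.4859e+7)
(32753 + 9446)/(h - 45824) = (32753 + 9446)/(-29717579/2 - 45824) = 42199/(-29809227/2) = 42199*(-2/29809227) = -84398/29809227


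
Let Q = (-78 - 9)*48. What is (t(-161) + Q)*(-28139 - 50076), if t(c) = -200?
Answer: 342268840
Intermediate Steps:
Q = -4176 (Q = -87*48 = -4176)
(t(-161) + Q)*(-28139 - 50076) = (-200 - 4176)*(-28139 - 50076) = -4376*(-78215) = 342268840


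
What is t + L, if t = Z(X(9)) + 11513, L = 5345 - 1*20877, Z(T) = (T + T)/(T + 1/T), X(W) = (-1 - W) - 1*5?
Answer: -453922/113 ≈ -4017.0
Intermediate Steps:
X(W) = -6 - W (X(W) = (-1 - W) - 5 = -6 - W)
Z(T) = 2*T/(T + 1/T) (Z(T) = (2*T)/(T + 1/T) = 2*T/(T + 1/T))
L = -15532 (L = 5345 - 20877 = -15532)
t = 1301194/113 (t = 2*(-6 - 1*9)²/(1 + (-6 - 1*9)²) + 11513 = 2*(-6 - 9)²/(1 + (-6 - 9)²) + 11513 = 2*(-15)²/(1 + (-15)²) + 11513 = 2*225/(1 + 225) + 11513 = 2*225/226 + 11513 = 2*225*(1/226) + 11513 = 225/113 + 11513 = 1301194/113 ≈ 11515.)
t + L = 1301194/113 - 15532 = -453922/113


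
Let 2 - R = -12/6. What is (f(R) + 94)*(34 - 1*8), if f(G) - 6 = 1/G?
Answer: 5213/2 ≈ 2606.5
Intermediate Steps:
R = 4 (R = 2 - (-12)/6 = 2 - 1*(-2) = 2 + 2 = 4)
f(G) = 6 + 1/G
(f(R) + 94)*(34 - 1*8) = ((6 + 1/4) + 94)*(34 - 1*8) = ((6 + ¼) + 94)*(34 - 8) = (25/4 + 94)*26 = (401/4)*26 = 5213/2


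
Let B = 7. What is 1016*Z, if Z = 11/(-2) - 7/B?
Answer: -6604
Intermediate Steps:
Z = -13/2 (Z = 11/(-2) - 7/7 = 11*(-½) - 7*⅐ = -11/2 - 1 = -13/2 ≈ -6.5000)
1016*Z = 1016*(-13/2) = -6604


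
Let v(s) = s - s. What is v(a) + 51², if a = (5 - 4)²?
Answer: 2601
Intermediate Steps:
a = 1 (a = 1² = 1)
v(s) = 0
v(a) + 51² = 0 + 51² = 0 + 2601 = 2601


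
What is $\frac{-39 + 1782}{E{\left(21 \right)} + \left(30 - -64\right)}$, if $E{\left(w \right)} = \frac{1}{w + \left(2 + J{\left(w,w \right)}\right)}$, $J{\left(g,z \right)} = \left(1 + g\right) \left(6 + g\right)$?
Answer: $\frac{358477}{19333} \approx 18.542$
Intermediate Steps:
$E{\left(w \right)} = \frac{1}{8 + w^{2} + 8 w}$ ($E{\left(w \right)} = \frac{1}{w + \left(2 + \left(6 + w^{2} + 7 w\right)\right)} = \frac{1}{w + \left(8 + w^{2} + 7 w\right)} = \frac{1}{8 + w^{2} + 8 w}$)
$\frac{-39 + 1782}{E{\left(21 \right)} + \left(30 - -64\right)} = \frac{-39 + 1782}{\frac{1}{8 + 21^{2} + 8 \cdot 21} + \left(30 - -64\right)} = \frac{1743}{\frac{1}{8 + 441 + 168} + \left(30 + 64\right)} = \frac{1743}{\frac{1}{617} + 94} = \frac{1743}{\frac{57999}{617}} = 1743 \cdot \frac{617}{57999} = \frac{358477}{19333}$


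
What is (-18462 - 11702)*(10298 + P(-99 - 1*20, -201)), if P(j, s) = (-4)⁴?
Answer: -318350856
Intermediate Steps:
P(j, s) = 256
(-18462 - 11702)*(10298 + P(-99 - 1*20, -201)) = (-18462 - 11702)*(10298 + 256) = -30164*10554 = -318350856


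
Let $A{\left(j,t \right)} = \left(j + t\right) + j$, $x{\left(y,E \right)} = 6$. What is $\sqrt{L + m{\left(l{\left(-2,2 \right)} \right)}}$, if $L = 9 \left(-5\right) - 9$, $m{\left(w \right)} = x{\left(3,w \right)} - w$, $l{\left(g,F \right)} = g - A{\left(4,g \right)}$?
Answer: $2 i \sqrt{10} \approx 6.3246 i$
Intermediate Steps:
$A{\left(j,t \right)} = t + 2 j$
$l{\left(g,F \right)} = -8$ ($l{\left(g,F \right)} = g - \left(g + 2 \cdot 4\right) = g - \left(g + 8\right) = g - \left(8 + g\right) = -8$)
$m{\left(w \right)} = 6 - w$
$L = -54$ ($L = -45 - 9 = -54$)
$\sqrt{L + m{\left(l{\left(-2,2 \right)} \right)}} = \sqrt{-54 + \left(6 - -8\right)} = \sqrt{-54 + \left(6 + 8\right)} = \sqrt{-54 + 14} = \sqrt{-40} = 2 i \sqrt{10}$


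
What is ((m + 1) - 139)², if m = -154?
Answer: 85264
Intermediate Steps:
((m + 1) - 139)² = ((-154 + 1) - 139)² = (-153 - 139)² = (-292)² = 85264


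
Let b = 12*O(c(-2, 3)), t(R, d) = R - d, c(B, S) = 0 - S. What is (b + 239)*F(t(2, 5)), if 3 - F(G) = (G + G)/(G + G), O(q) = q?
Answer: 406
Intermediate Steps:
c(B, S) = -S
F(G) = 2 (F(G) = 3 - (G + G)/(G + G) = 3 - 2*G/(2*G) = 3 - 2*G*1/(2*G) = 3 - 1*1 = 3 - 1 = 2)
b = -36 (b = 12*(-1*3) = 12*(-3) = -36)
(b + 239)*F(t(2, 5)) = (-36 + 239)*2 = 203*2 = 406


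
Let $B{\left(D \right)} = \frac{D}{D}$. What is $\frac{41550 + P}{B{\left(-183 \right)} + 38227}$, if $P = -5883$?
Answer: $\frac{35667}{38228} \approx 0.93301$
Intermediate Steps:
$B{\left(D \right)} = 1$
$\frac{41550 + P}{B{\left(-183 \right)} + 38227} = \frac{41550 - 5883}{1 + 38227} = \frac{35667}{38228}$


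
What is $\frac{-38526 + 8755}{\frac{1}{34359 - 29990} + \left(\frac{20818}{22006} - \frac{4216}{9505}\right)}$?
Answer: $- \frac{13603125399708985}{229690714508} \approx -59224.0$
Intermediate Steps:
$\frac{-38526 + 8755}{\frac{1}{34359 - 29990} + \left(\frac{20818}{22006} - \frac{4216}{9505}\right)} = - \frac{29771}{\frac{1}{4369} + \left(20818 \cdot \frac{1}{22006} - \frac{4216}{9505}\right)} = - \frac{29771}{\frac{1}{4369} + \left(\frac{10409}{11003} - \frac{4216}{9505}\right)} = - \frac{29771}{\frac{1}{4369} + \frac{52548897}{104583515}} = - \frac{29771}{\frac{229690714508}{456925377035}} = \left(-29771\right) \frac{456925377035}{229690714508} = - \frac{13603125399708985}{229690714508}$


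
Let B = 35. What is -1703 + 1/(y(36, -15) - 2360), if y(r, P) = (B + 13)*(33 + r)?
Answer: -1621255/952 ≈ -1703.0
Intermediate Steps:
y(r, P) = 1584 + 48*r (y(r, P) = (35 + 13)*(33 + r) = 48*(33 + r) = 1584 + 48*r)
-1703 + 1/(y(36, -15) - 2360) = -1703 + 1/((1584 + 48*36) - 2360) = -1703 + 1/((1584 + 1728) - 2360) = -1703 + 1/(3312 - 2360) = -1703 + 1/952 = -1621255/952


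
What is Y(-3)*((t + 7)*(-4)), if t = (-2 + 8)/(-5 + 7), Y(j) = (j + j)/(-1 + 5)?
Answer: 60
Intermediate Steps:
Y(j) = j/2 (Y(j) = (2*j)/4 = (2*j)*(¼) = j/2)
t = 3 (t = 6/2 = 6*(½) = 3)
Y(-3)*((t + 7)*(-4)) = ((½)*(-3))*((3 + 7)*(-4)) = -15*(-4) = -3/2*(-40) = 60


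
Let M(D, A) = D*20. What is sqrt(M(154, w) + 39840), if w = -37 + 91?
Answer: 2*sqrt(10730) ≈ 207.17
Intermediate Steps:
w = 54
M(D, A) = 20*D
sqrt(M(154, w) + 39840) = sqrt(20*154 + 39840) = sqrt(3080 + 39840) = sqrt(42920) = 2*sqrt(10730)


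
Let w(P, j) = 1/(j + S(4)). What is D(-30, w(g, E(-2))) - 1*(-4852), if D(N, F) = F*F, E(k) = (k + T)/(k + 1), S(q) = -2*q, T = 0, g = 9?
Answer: 174673/36 ≈ 4852.0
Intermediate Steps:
E(k) = k/(1 + k) (E(k) = (k + 0)/(k + 1) = k/(1 + k))
w(P, j) = 1/(-8 + j) (w(P, j) = 1/(j - 2*4) = 1/(j - 8) = 1/(-8 + j))
D(N, F) = F**2
D(-30, w(g, E(-2))) - 1*(-4852) = (1/(-8 - 2/(1 - 2)))**2 - 1*(-4852) = (1/(-8 - 2/(-1)))**2 + 4852 = (1/(-8 - 2*(-1)))**2 + 4852 = (1/(-8 + 2))**2 + 4852 = (1/(-6))**2 + 4852 = (-1/6)**2 + 4852 = 1/36 + 4852 = 174673/36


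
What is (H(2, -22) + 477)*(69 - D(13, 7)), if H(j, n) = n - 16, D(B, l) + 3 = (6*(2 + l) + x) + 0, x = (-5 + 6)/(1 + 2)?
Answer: 23267/3 ≈ 7755.7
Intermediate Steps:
x = 1/3 ≈ 0.33333
D(B, l) = 28/3 + 6*l (D(B, l) = -3 + ((6*(2 + l) + 1/3) + 0) = -3 + (((12 + 6*l) + 1/3) + 0) = -3 + ((37/3 + 6*l) + 0) = -3 + (37/3 + 6*l) = 28/3 + 6*l)
H(j, n) = -16 + n
(H(2, -22) + 477)*(69 - D(13, 7)) = ((-16 - 22) + 477)*(69 - (28/3 + 6*7)) = (-38 + 477)*(69 - (28/3 + 42)) = 439*(69 - 1*154/3) = 439*(69 - 154/3) = 439*(53/3) = 23267/3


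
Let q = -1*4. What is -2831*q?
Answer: 11324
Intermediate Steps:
q = -4
-2831*q = -2831*(-4) = 11324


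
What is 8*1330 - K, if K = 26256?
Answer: -15616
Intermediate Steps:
8*1330 - K = 8*1330 - 1*26256 = 10640 - 26256 = -15616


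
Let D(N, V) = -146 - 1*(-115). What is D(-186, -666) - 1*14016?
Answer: -14047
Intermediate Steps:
D(N, V) = -31 (D(N, V) = -146 + 115 = -31)
D(-186, -666) - 1*14016 = -31 - 1*14016 = -31 - 14016 = -14047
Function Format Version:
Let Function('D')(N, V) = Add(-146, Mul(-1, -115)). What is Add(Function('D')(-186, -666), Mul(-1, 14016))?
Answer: -14047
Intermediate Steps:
Function('D')(N, V) = -31 (Function('D')(N, V) = Add(-146, 115) = -31)
Add(Function('D')(-186, -666), Mul(-1, 14016)) = Add(-31, Mul(-1, 14016)) = Add(-31, -14016) = -14047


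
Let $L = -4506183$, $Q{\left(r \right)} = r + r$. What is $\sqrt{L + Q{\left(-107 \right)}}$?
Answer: $i \sqrt{4506397} \approx 2122.8 i$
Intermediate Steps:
$Q{\left(r \right)} = 2 r$
$\sqrt{L + Q{\left(-107 \right)}} = \sqrt{-4506183 + 2 \left(-107\right)} = \sqrt{-4506183 - 214} = \sqrt{-4506397} = i \sqrt{4506397}$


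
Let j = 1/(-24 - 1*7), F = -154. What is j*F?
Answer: 154/31 ≈ 4.9677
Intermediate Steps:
j = -1/31 (j = 1/(-24 - 7) = 1/(-31) = -1/31 ≈ -0.032258)
j*F = -1/31*(-154) = 154/31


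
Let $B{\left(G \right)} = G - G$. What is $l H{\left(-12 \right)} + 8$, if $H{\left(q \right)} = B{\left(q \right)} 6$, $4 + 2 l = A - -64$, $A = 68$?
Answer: $8$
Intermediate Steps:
$B{\left(G \right)} = 0$
$l = 64$ ($l = -2 + \frac{68 - -64}{2} = -2 + \frac{68 + 64}{2} = -2 + \frac{1}{2} \cdot 132 = -2 + 66 = 64$)
$H{\left(q \right)} = 0$ ($H{\left(q \right)} = 0 \cdot 6 = 0$)
$l H{\left(-12 \right)} + 8 = 64 \cdot 0 + 8 = 0 + 8 = 8$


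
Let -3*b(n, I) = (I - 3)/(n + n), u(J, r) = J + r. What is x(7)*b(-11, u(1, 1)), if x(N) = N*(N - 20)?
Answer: 91/66 ≈ 1.3788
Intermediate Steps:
x(N) = N*(-20 + N)
b(n, I) = -(-3 + I)/(6*n) (b(n, I) = -(I - 3)/(3*(n + n)) = -(-3 + I)/(3*(2*n)) = -(-3 + I)*1/(2*n)/3 = -(-3 + I)/(6*n))
x(7)*b(-11, u(1, 1)) = (7*(-20 + 7))*((1/6)*(3 - (1 + 1))/(-11)) = (7*(-13))*((1/6)*(-1/11)*(3 - 1*2)) = -91*(-1)*(3 - 2)/(6*11) = -91*(-1)/(6*11) = -91*(-1/66) = 91/66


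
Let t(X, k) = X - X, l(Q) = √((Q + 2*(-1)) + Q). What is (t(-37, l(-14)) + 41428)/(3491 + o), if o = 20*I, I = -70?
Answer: 41428/2091 ≈ 19.813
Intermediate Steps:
l(Q) = √(-2 + 2*Q) (l(Q) = √((Q - 2) + Q) = √((-2 + Q) + Q) = √(-2 + 2*Q))
t(X, k) = 0
o = -1400 (o = 20*(-70) = -1400)
(t(-37, l(-14)) + 41428)/(3491 + o) = (0 + 41428)/(3491 - 1400) = 41428/2091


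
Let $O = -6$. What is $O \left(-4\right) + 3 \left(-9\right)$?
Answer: $-3$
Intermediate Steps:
$O \left(-4\right) + 3 \left(-9\right) = \left(-6\right) \left(-4\right) + 3 \left(-9\right) = 24 - 27 = -3$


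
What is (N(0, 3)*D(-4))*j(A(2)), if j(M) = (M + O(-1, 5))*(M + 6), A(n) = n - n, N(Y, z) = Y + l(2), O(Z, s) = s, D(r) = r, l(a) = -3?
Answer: 360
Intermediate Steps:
N(Y, z) = -3 + Y (N(Y, z) = Y - 3 = -3 + Y)
A(n) = 0
j(M) = (5 + M)*(6 + M) (j(M) = (M + 5)*(M + 6) = (5 + M)*(6 + M))
(N(0, 3)*D(-4))*j(A(2)) = ((-3 + 0)*(-4))*(30 + 0**2 + 11*0) = (-3*(-4))*(30 + 0 + 0) = 12*30 = 360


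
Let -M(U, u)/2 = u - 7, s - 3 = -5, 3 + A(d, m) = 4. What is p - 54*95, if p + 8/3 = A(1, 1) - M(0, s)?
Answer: -15449/3 ≈ -5149.7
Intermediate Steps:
A(d, m) = 1 (A(d, m) = -3 + 4 = 1)
s = -2 (s = 3 - 5 = -2)
M(U, u) = 14 - 2*u (M(U, u) = -2*(u - 7) = -2*(-7 + u) = 14 - 2*u)
p = -59/3 (p = -8/3 + (1 - (14 - 2*(-2))) = -8/3 + (1 - (14 + 4)) = -8/3 + (1 - 1*18) = -8/3 + (1 - 18) = -8/3 - 17 = -59/3 ≈ -19.667)
p - 54*95 = -59/3 - 54*95 = -59/3 - 5130 = -15449/3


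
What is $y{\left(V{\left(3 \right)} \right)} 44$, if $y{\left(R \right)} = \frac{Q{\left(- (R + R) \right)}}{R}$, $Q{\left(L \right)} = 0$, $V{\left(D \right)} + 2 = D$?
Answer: $0$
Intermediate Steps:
$V{\left(D \right)} = -2 + D$
$y{\left(R \right)} = 0$ ($y{\left(R \right)} = \frac{0}{R} = 0$)
$y{\left(V{\left(3 \right)} \right)} 44 = 0 \cdot 44 = 0$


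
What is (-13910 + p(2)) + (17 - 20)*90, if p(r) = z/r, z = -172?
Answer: -14266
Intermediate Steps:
p(r) = -172/r
(-13910 + p(2)) + (17 - 20)*90 = (-13910 - 172/2) + (17 - 20)*90 = (-13910 - 172*1/2) - 3*90 = (-13910 - 86) - 270 = -13996 - 270 = -14266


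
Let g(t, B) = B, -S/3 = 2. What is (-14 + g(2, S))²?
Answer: 400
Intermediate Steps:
S = -6 (S = -3*2 = -6)
(-14 + g(2, S))² = (-14 - 6)² = (-20)² = 400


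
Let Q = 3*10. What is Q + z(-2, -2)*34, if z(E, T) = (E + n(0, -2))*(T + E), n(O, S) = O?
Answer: 302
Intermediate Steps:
Q = 30
z(E, T) = E*(E + T) (z(E, T) = (E + 0)*(T + E) = E*(E + T))
Q + z(-2, -2)*34 = 30 - 2*(-2 - 2)*34 = 30 - 2*(-4)*34 = 30 + 8*34 = 30 + 272 = 302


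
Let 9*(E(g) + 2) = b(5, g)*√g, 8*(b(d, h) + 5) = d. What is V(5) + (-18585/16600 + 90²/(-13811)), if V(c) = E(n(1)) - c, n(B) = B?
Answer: -1896680459/206336340 ≈ -9.1922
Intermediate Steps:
b(d, h) = -5 + d/8
E(g) = -2 - 35*√g/72 (E(g) = -2 + ((-5 + (⅛)*5)*√g)/9 = -2 + ((-5 + 5/8)*√g)/9 = -2 + (-35*√g/8)/9 = -2 - 35*√g/72)
V(c) = -179/72 - c (V(c) = (-2 - 35*√1/72) - c = (-2 - 35/72*1) - c = (-2 - 35/72) - c = -179/72 - c)
V(5) + (-18585/16600 + 90²/(-13811)) = (-179/72 - 1*5) + (-18585/16600 + 90²/(-13811)) = (-179/72 - 5) + (-18585*1/16600 + 8100*(-1/13811)) = -539/72 + (-3717/3320 - 8100/13811) = -539/72 - 78227487/45852520 = -1896680459/206336340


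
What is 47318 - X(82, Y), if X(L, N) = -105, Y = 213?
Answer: 47423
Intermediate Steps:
47318 - X(82, Y) = 47318 - 1*(-105) = 47318 + 105 = 47423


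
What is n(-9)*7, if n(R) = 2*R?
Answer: -126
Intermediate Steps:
n(-9)*7 = (2*(-9))*7 = -18*7 = -126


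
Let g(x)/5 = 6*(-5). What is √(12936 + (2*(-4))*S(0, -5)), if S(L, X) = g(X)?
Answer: 2*√3534 ≈ 118.89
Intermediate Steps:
g(x) = -150 (g(x) = 5*(6*(-5)) = 5*(-30) = -150)
S(L, X) = -150
√(12936 + (2*(-4))*S(0, -5)) = √(12936 + (2*(-4))*(-150)) = √(12936 - 8*(-150)) = √(12936 + 1200) = √14136 = 2*√3534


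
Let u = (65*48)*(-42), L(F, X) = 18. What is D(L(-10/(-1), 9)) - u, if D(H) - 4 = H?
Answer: 131062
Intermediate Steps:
D(H) = 4 + H
u = -131040 (u = 3120*(-42) = -131040)
D(L(-10/(-1), 9)) - u = (4 + 18) - 1*(-131040) = 22 + 131040 = 131062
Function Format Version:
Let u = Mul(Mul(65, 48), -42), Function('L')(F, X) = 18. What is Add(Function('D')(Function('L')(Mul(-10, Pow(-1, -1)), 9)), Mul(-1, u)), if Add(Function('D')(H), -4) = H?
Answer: 131062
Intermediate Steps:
Function('D')(H) = Add(4, H)
u = -131040 (u = Mul(3120, -42) = -131040)
Add(Function('D')(Function('L')(Mul(-10, Pow(-1, -1)), 9)), Mul(-1, u)) = Add(Add(4, 18), Mul(-1, -131040)) = Add(22, 131040) = 131062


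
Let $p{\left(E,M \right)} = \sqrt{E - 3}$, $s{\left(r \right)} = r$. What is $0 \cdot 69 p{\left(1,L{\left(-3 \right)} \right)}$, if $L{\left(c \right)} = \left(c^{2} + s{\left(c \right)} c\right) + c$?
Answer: $0$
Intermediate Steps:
$L{\left(c \right)} = c + 2 c^{2}$ ($L{\left(c \right)} = \left(c^{2} + c c\right) + c = \left(c^{2} + c^{2}\right) + c = 2 c^{2} + c = c + 2 c^{2}$)
$p{\left(E,M \right)} = \sqrt{-3 + E}$
$0 \cdot 69 p{\left(1,L{\left(-3 \right)} \right)} = 0 \cdot 69 \sqrt{-3 + 1} = 0 \sqrt{-2} = 0 i \sqrt{2} = 0$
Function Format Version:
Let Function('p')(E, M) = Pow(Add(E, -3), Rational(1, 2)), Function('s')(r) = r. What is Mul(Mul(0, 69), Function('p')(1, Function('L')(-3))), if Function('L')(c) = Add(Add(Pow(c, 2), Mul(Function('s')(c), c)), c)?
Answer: 0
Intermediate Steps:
Function('L')(c) = Add(c, Mul(2, Pow(c, 2))) (Function('L')(c) = Add(Add(Pow(c, 2), Mul(c, c)), c) = Add(Add(Pow(c, 2), Pow(c, 2)), c) = Add(Mul(2, Pow(c, 2)), c) = Add(c, Mul(2, Pow(c, 2))))
Function('p')(E, M) = Pow(Add(-3, E), Rational(1, 2))
Mul(Mul(0, 69), Function('p')(1, Function('L')(-3))) = Mul(Mul(0, 69), Pow(Add(-3, 1), Rational(1, 2))) = Mul(0, Pow(-2, Rational(1, 2))) = Mul(0, Mul(I, Pow(2, Rational(1, 2)))) = 0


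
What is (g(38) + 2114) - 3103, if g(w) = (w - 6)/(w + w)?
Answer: -18783/19 ≈ -988.58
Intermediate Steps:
g(w) = (-6 + w)/(2*w) (g(w) = (-6 + w)/((2*w)) = (-6 + w)*(1/(2*w)) = (-6 + w)/(2*w))
(g(38) + 2114) - 3103 = ((½)*(-6 + 38)/38 + 2114) - 3103 = ((½)*(1/38)*32 + 2114) - 3103 = (8/19 + 2114) - 3103 = 40174/19 - 3103 = -18783/19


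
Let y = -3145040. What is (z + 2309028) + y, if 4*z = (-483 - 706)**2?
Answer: -1930327/4 ≈ -4.8258e+5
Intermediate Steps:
z = 1413721/4 (z = (-483 - 706)**2/4 = (1/4)*(-1189)**2 = (1/4)*1413721 = 1413721/4 ≈ 3.5343e+5)
(z + 2309028) + y = (1413721/4 + 2309028) - 3145040 = 10649833/4 - 3145040 = -1930327/4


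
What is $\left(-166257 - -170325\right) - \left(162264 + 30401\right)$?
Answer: $-188597$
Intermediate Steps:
$\left(-166257 - -170325\right) - \left(162264 + 30401\right) = \left(-166257 + 170325\right) - 192665 = 4068 - 192665 = -188597$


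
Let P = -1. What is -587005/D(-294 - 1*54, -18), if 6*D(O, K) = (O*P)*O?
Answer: 587005/20184 ≈ 29.083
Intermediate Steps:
D(O, K) = -O²/6 (D(O, K) = ((O*(-1))*O)/6 = ((-O)*O)/6 = (-O²)/6 = -O²/6)
-587005/D(-294 - 1*54, -18) = -587005*(-6/(-294 - 1*54)²) = -587005*(-6/(-294 - 54)²) = -587005/((-⅙*(-348)²)) = -587005/((-⅙*121104)) = -587005/(-20184) = -587005*(-1/20184) = 587005/20184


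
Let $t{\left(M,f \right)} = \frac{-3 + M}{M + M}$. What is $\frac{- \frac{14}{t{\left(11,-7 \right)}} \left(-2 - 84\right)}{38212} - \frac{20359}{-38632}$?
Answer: $\frac{226467165}{369051496} \approx 0.61365$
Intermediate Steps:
$t{\left(M,f \right)} = \frac{-3 + M}{2 M}$
$\frac{- \frac{14}{t{\left(11,-7 \right)}} \left(-2 - 84\right)}{38212} - \frac{20359}{-38632} = \frac{- \frac{14}{\frac{1}{2} \cdot \frac{1}{11} \left(-3 + 11\right)} \left(-2 - 84\right)}{38212} - \frac{20359}{-38632} = - \frac{14}{\frac{1}{2} \cdot \frac{1}{11} \cdot 8} \left(-86\right) \frac{1}{38212} - - \frac{20359}{38632} = - \frac{14}{\frac{4}{11}} \left(-86\right) \frac{1}{38212} + \frac{20359}{38632} = \left(-14\right) \frac{11}{4} \left(-86\right) \frac{1}{38212} + \frac{20359}{38632} = \left(- \frac{77}{2}\right) \left(-86\right) \frac{1}{38212} + \frac{20359}{38632} = 3311 \cdot \frac{1}{38212} + \frac{20359}{38632} = \frac{3311}{38212} + \frac{20359}{38632} = \frac{226467165}{369051496}$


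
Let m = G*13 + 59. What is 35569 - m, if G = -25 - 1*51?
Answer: 36498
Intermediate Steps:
G = -76 (G = -25 - 51 = -76)
m = -929 (m = -76*13 + 59 = -988 + 59 = -929)
35569 - m = 35569 - 1*(-929) = 35569 + 929 = 36498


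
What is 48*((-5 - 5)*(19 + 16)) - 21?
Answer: -16821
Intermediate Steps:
48*((-5 - 5)*(19 + 16)) - 21 = 48*(-10*35) - 21 = 48*(-350) - 21 = -16800 - 21 = -16821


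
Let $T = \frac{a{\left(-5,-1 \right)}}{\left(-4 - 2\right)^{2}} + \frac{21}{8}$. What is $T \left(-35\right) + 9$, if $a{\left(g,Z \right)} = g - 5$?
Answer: $- \frac{5267}{72} \approx -73.153$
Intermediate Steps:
$a{\left(g,Z \right)} = -5 + g$ ($a{\left(g,Z \right)} = g - 5 = -5 + g$)
$T = \frac{169}{72}$ ($T = \frac{-5 - 5}{\left(-4 - 2\right)^{2}} + \frac{21}{8} = - \frac{10}{\left(-6\right)^{2}} + 21 \cdot \frac{1}{8} = - \frac{10}{36} + \frac{21}{8} = \left(-10\right) \frac{1}{36} + \frac{21}{8} = - \frac{5}{18} + \frac{21}{8} = \frac{169}{72} \approx 2.3472$)
$T \left(-35\right) + 9 = \frac{169}{72} \left(-35\right) + 9 = - \frac{5915}{72} + 9 = - \frac{5267}{72}$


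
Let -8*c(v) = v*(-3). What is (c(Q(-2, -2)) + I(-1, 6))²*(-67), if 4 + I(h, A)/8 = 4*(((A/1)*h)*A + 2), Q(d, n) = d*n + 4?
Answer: -83595163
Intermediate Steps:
Q(d, n) = 4 + d*n
I(h, A) = 32 + 32*h*A² (I(h, A) = -32 + 8*(4*(((A/1)*h)*A + 2)) = -32 + 8*(4*(((A*1)*h)*A + 2)) = -32 + 8*(4*((A*h)*A + 2)) = -32 + 8*(4*(h*A² + 2)) = -32 + 8*(4*(2 + h*A²)) = -32 + 8*(8 + 4*h*A²) = -32 + (64 + 32*h*A²) = 32 + 32*h*A²)
c(v) = 3*v/8 (c(v) = -v*(-3)/8 = -(-3)*v/8 = 3*v/8)
(c(Q(-2, -2)) + I(-1, 6))²*(-67) = (3*(4 - 2*(-2))/8 + (32 + 32*(-1)*6²))²*(-67) = (3*(4 + 4)/8 + (32 + 32*(-1)*36))²*(-67) = ((3/8)*8 + (32 - 1152))²*(-67) = (3 - 1120)²*(-67) = (-1117)²*(-67) = 1247689*(-67) = -83595163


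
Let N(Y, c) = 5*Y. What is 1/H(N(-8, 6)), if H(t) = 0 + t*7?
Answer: -1/280 ≈ -0.0035714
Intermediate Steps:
H(t) = 7*t (H(t) = 0 + 7*t = 7*t)
1/H(N(-8, 6)) = 1/(7*(5*(-8))) = 1/(7*(-40)) = 1/(-280) = -1/280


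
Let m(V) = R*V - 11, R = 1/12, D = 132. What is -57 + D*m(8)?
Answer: -1421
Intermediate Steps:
R = 1/12 ≈ 0.083333
m(V) = -11 + V/12 (m(V) = V/12 - 11 = -11 + V/12)
-57 + D*m(8) = -57 + 132*(-11 + (1/12)*8) = -57 + 132*(-11 + 2/3) = -57 + 132*(-31/3) = -57 - 1364 = -1421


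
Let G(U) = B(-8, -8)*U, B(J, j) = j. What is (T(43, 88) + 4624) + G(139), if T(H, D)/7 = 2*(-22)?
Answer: 3204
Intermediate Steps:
T(H, D) = -308 (T(H, D) = 7*(2*(-22)) = 7*(-44) = -308)
G(U) = -8*U
(T(43, 88) + 4624) + G(139) = (-308 + 4624) - 8*139 = 4316 - 1112 = 3204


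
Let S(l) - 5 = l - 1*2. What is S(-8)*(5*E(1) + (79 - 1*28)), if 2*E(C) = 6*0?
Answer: -255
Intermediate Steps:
E(C) = 0 (E(C) = (6*0)/2 = (½)*0 = 0)
S(l) = 3 + l (S(l) = 5 + (l - 1*2) = 5 + (l - 2) = 5 + (-2 + l) = 3 + l)
S(-8)*(5*E(1) + (79 - 1*28)) = (3 - 8)*(5*0 + (79 - 1*28)) = -5*(0 + (79 - 28)) = -5*(0 + 51) = -5*51 = -255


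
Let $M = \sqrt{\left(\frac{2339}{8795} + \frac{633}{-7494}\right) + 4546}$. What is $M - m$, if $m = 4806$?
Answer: $-4806 + \frac{\sqrt{2194336989548075670}}{21969910} \approx -4738.6$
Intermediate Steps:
$M = \frac{\sqrt{2194336989548075670}}{21969910}$ ($M = \sqrt{\left(2339 \cdot \frac{1}{8795} + 633 \left(- \frac{1}{7494}\right)\right) + 4546} = \sqrt{\left(\frac{2339}{8795} - \frac{211}{2498}\right) + 4546} = \sqrt{\frac{3987077}{21969910} + 4546} = \sqrt{\frac{99879197937}{21969910}} = \frac{\sqrt{2194336989548075670}}{21969910} \approx 67.425$)
$M - m = \frac{\sqrt{2194336989548075670}}{21969910} - 4806 = -4806 + \frac{\sqrt{2194336989548075670}}{21969910}$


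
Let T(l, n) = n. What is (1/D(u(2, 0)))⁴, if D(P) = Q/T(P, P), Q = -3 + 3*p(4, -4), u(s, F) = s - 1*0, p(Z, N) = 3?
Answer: 1/81 ≈ 0.012346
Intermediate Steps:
u(s, F) = s (u(s, F) = s + 0 = s)
Q = 6 (Q = -3 + 3*3 = -3 + 9 = 6)
D(P) = 6/P
(1/D(u(2, 0)))⁴ = (1/(6/2))⁴ = (1/(6*(½)))⁴ = (1/3)⁴ = (⅓)⁴ = 1/81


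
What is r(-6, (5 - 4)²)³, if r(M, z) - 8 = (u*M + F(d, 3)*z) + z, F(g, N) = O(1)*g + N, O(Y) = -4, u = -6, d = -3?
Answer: 216000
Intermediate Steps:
F(g, N) = N - 4*g (F(g, N) = -4*g + N = N - 4*g)
r(M, z) = 8 - 6*M + 16*z (r(M, z) = 8 + ((-6*M + (3 - 4*(-3))*z) + z) = 8 + ((-6*M + (3 + 12)*z) + z) = 8 + ((-6*M + 15*z) + z) = 8 + (-6*M + 16*z) = 8 - 6*M + 16*z)
r(-6, (5 - 4)²)³ = (8 - 6*(-6) + 16*(5 - 4)²)³ = (8 + 36 + 16*1²)³ = (8 + 36 + 16*1)³ = (8 + 36 + 16)³ = 60³ = 216000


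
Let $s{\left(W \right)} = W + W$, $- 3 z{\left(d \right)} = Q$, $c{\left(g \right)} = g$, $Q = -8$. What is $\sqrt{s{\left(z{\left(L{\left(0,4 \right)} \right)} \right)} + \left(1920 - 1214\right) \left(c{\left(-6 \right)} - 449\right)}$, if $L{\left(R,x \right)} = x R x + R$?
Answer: $\frac{i \sqrt{2891022}}{3} \approx 566.77 i$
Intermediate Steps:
$L{\left(R,x \right)} = R + R x^{2}$ ($L{\left(R,x \right)} = R x x + R = R x^{2} + R = R + R x^{2}$)
$z{\left(d \right)} = \frac{8}{3}$ ($z{\left(d \right)} = \left(- \frac{1}{3}\right) \left(-8\right) = \frac{8}{3}$)
$s{\left(W \right)} = 2 W$
$\sqrt{s{\left(z{\left(L{\left(0,4 \right)} \right)} \right)} + \left(1920 - 1214\right) \left(c{\left(-6 \right)} - 449\right)} = \sqrt{2 \cdot \frac{8}{3} + \left(1920 - 1214\right) \left(-6 - 449\right)} = \sqrt{\frac{16}{3} + 706 \left(-455\right)} = \sqrt{\frac{16}{3} - 321230} = \sqrt{- \frac{963674}{3}} = \frac{i \sqrt{2891022}}{3}$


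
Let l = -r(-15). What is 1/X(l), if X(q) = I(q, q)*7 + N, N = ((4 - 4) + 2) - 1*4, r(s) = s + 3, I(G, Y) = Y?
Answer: 1/82 ≈ 0.012195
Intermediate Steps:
r(s) = 3 + s
N = -2 (N = (0 + 2) - 4 = 2 - 4 = -2)
l = 12 (l = -(3 - 15) = -1*(-12) = 12)
X(q) = -2 + 7*q (X(q) = q*7 - 2 = 7*q - 2 = -2 + 7*q)
1/X(l) = 1/(-2 + 7*12) = 1/(-2 + 84) = 1/82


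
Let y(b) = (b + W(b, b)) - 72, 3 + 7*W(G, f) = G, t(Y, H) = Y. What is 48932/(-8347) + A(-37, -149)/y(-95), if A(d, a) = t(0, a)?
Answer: -48932/8347 ≈ -5.8622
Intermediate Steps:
A(d, a) = 0
W(G, f) = -3/7 + G/7
y(b) = -507/7 + 8*b/7 (y(b) = (b + (-3/7 + b/7)) - 72 = (-3/7 + 8*b/7) - 72 = -507/7 + 8*b/7)
48932/(-8347) + A(-37, -149)/y(-95) = 48932/(-8347) + 0/(-507/7 + (8/7)*(-95)) = 48932*(-1/8347) + 0/(-507/7 - 760/7) = -48932/8347 + 0/(-181) = -48932/8347 + 0*(-1/181) = -48932/8347 + 0 = -48932/8347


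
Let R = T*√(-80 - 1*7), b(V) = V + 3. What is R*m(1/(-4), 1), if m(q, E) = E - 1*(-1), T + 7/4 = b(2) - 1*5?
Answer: -7*I*√87/2 ≈ -32.646*I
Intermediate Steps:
b(V) = 3 + V
T = -7/4 (T = -7/4 + ((3 + 2) - 1*5) = -7/4 + (5 - 5) = -7/4 + 0 = -7/4 ≈ -1.7500)
m(q, E) = 1 + E (m(q, E) = E + 1 = 1 + E)
R = -7*I*√87/4 (R = -7*√(-80 - 1*7)/4 = -7*√(-80 - 7)/4 = -7*I*√87/4 ≈ -16.323*I)
R*m(1/(-4), 1) = (-7*I*√87/4)*(1 + 1) = -7*I*√87/4*2 = -7*I*√87/2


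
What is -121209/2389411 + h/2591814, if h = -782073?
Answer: -727615004043/2064302960518 ≈ -0.35247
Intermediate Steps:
-121209/2389411 + h/2591814 = -121209/2389411 - 782073/2591814 = -121209*1/2389411 - 782073*1/2591814 = -121209/2389411 - 260691/863938 = -727615004043/2064302960518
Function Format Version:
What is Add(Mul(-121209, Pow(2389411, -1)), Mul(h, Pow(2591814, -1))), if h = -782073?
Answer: Rational(-727615004043, 2064302960518) ≈ -0.35247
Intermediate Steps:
Add(Mul(-121209, Pow(2389411, -1)), Mul(h, Pow(2591814, -1))) = Add(Mul(-121209, Pow(2389411, -1)), Mul(-782073, Pow(2591814, -1))) = Add(Mul(-121209, Rational(1, 2389411)), Mul(-782073, Rational(1, 2591814))) = Add(Rational(-121209, 2389411), Rational(-260691, 863938)) = Rational(-727615004043, 2064302960518)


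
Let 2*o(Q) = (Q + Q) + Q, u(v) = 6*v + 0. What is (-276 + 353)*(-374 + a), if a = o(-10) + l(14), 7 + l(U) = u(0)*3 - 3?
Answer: -30723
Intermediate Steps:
u(v) = 6*v
l(U) = -10 (l(U) = -7 + ((6*0)*3 - 3) = -7 + (0*3 - 3) = -7 + (0 - 3) = -7 - 3 = -10)
o(Q) = 3*Q/2 (o(Q) = ((Q + Q) + Q)/2 = (2*Q + Q)/2 = (3*Q)/2 = 3*Q/2)
a = -25 (a = (3/2)*(-10) - 10 = -15 - 10 = -25)
(-276 + 353)*(-374 + a) = (-276 + 353)*(-374 - 25) = 77*(-399) = -30723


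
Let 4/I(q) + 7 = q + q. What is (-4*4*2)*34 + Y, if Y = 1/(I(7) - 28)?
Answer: -208903/192 ≈ -1088.0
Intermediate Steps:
I(q) = 4/(-7 + 2*q) (I(q) = 4/(-7 + (q + q)) = 4/(-7 + 2*q))
Y = -7/192 (Y = 1/(4/(-7 + 2*7) - 28) = 1/(4/(-7 + 14) - 28) = 1/(4/7 - 28) = 1/(-192/7) = -7/192 ≈ -0.036458)
(-4*4*2)*34 + Y = (-4*4*2)*34 - 7/192 = -16*2*34 - 7/192 = -32*34 - 7/192 = -1088 - 7/192 = -208903/192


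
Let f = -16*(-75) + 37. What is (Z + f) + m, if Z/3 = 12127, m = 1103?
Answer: 38721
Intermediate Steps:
Z = 36381 (Z = 3*12127 = 36381)
f = 1237 (f = 1200 + 37 = 1237)
(Z + f) + m = (36381 + 1237) + 1103 = 37618 + 1103 = 38721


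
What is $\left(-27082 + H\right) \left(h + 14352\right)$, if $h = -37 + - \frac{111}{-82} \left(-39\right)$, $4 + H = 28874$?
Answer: $\frac{1045533894}{41} \approx 2.5501 \cdot 10^{7}$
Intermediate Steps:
$H = 28870$ ($H = -4 + 28874 = 28870$)
$h = - \frac{7363}{82}$ ($h = -37 + \left(-111\right) \left(- \frac{1}{82}\right) \left(-39\right) = -37 + \frac{111}{82} \left(-39\right) = -37 - \frac{4329}{82} = - \frac{7363}{82} \approx -89.793$)
$\left(-27082 + H\right) \left(h + 14352\right) = \left(-27082 + 28870\right) \left(- \frac{7363}{82} + 14352\right) = 1788 \cdot \frac{1169501}{82} = \frac{1045533894}{41}$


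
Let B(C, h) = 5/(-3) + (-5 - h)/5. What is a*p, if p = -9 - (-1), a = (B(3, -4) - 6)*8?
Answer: 7552/15 ≈ 503.47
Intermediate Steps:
B(C, h) = -8/3 - h/5 (B(C, h) = 5*(-⅓) + (-5 - h)*(⅕) = -5/3 + (-1 - h/5) = -8/3 - h/5)
a = -944/15 (a = ((-8/3 - ⅕*(-4)) - 6)*8 = ((-8/3 + ⅘) - 6)*8 = (-28/15 - 6)*8 = -118/15*8 = -944/15 ≈ -62.933)
p = -8 (p = -9 - 1*(-1) = -9 + 1 = -8)
a*p = -944/15*(-8) = 7552/15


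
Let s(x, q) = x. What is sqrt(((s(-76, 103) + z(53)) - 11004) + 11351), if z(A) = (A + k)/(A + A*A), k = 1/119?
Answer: sqrt(873232020633)/56763 ≈ 16.463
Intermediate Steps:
k = 1/119 ≈ 0.0084034
z(A) = (1/119 + A)/(A + A**2) (z(A) = (A + 1/119)/(A + A*A) = (1/119 + A)/(A + A**2))
sqrt(((s(-76, 103) + z(53)) - 11004) + 11351) = sqrt(((-76 + (1/119 + 53)/(53*(1 + 53))) - 11004) + 11351) = sqrt(((-76 + (1/53)*(6308/119)/54) - 11004) + 11351) = sqrt(((-76 + (1/53)*(1/54)*(6308/119)) - 11004) + 11351) = sqrt(((-76 + 3154/170289) - 11004) + 11351) = sqrt((-12938810/170289 - 11004) + 11351) = sqrt(-1886798966/170289 + 11351) = sqrt(46151473/170289) = sqrt(873232020633)/56763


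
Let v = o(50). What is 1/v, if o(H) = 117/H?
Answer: 50/117 ≈ 0.42735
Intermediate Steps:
v = 117/50 ≈ 2.3400
1/v = 1/(117/50) = 50/117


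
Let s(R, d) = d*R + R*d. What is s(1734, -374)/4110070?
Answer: -648516/2055035 ≈ -0.31557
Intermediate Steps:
s(R, d) = 2*R*d (s(R, d) = R*d + R*d = 2*R*d)
s(1734, -374)/4110070 = (2*1734*(-374))/4110070 = -1297032*1/4110070 = -648516/2055035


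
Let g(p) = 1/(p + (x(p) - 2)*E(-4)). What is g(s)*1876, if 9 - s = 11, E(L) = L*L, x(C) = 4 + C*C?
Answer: 938/47 ≈ 19.957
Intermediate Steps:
x(C) = 4 + C²
E(L) = L²
s = -2 (s = 9 - 1*11 = 9 - 11 = -2)
g(p) = 1/(32 + p + 16*p²) (g(p) = 1/(p + ((4 + p²) - 2)*(-4)²) = 1/(p + (2 + p²)*16) = 1/(p + (32 + 16*p²)) = 1/(32 + p + 16*p²))
g(s)*1876 = 1876/(32 - 2 + 16*(-2)²) = 1876/(32 - 2 + 16*4) = 1876/(32 - 2 + 64) = 1876/94 = (1/94)*1876 = 938/47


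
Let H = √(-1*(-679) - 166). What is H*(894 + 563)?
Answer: 4371*√57 ≈ 33000.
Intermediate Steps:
H = 3*√57 (H = √(679 - 166) = √513 = 3*√57 ≈ 22.650)
H*(894 + 563) = (3*√57)*(894 + 563) = (3*√57)*1457 = 4371*√57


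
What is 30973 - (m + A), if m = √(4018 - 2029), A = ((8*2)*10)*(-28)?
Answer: 35453 - 3*√221 ≈ 35408.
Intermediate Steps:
A = -4480 (A = (16*10)*(-28) = 160*(-28) = -4480)
m = 3*√221 (m = √1989 = 3*√221 ≈ 44.598)
30973 - (m + A) = 30973 - (3*√221 - 4480) = 30973 - (-4480 + 3*√221) = 30973 + (4480 - 3*√221) = 35453 - 3*√221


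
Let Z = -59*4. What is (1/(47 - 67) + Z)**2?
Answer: 22287841/400 ≈ 55720.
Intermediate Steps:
Z = -236
(1/(47 - 67) + Z)**2 = (1/(47 - 67) - 236)**2 = (1/(-20) - 236)**2 = (-1/20 - 236)**2 = (-4721/20)**2 = 22287841/400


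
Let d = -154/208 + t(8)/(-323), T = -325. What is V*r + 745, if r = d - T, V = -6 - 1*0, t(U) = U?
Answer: -20162071/16796 ≈ -1200.4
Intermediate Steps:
d = -25703/33592 (d = -154/208 + 8/(-323) = -154*1/208 + 8*(-1/323) = -77/104 - 8/323 = -25703/33592 ≈ -0.76515)
V = -6 (V = -6 + 0 = -6)
r = 10891697/33592 (r = -25703/33592 - 1*(-325) = -25703/33592 + 325 = 10891697/33592 ≈ 324.23)
V*r + 745 = -6*10891697/33592 + 745 = -32675091/16796 + 745 = -20162071/16796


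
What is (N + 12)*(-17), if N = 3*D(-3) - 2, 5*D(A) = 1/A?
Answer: -833/5 ≈ -166.60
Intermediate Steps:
D(A) = 1/(5*A)
N = -11/5 (N = 3*((⅕)/(-3)) - 2 = 3*((⅕)*(-⅓)) - 2 = 3*(-1/15) - 2 = -⅕ - 2 = -11/5 ≈ -2.2000)
(N + 12)*(-17) = (-11/5 + 12)*(-17) = (49/5)*(-17) = -833/5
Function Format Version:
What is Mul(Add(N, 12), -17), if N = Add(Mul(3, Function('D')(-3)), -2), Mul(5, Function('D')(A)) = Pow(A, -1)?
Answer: Rational(-833, 5) ≈ -166.60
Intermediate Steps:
Function('D')(A) = Mul(Rational(1, 5), Pow(A, -1))
N = Rational(-11, 5) (N = Add(Mul(3, Mul(Rational(1, 5), Pow(-3, -1))), -2) = Add(Mul(3, Mul(Rational(1, 5), Rational(-1, 3))), -2) = Add(Mul(3, Rational(-1, 15)), -2) = Add(Rational(-1, 5), -2) = Rational(-11, 5) ≈ -2.2000)
Mul(Add(N, 12), -17) = Mul(Add(Rational(-11, 5), 12), -17) = Mul(Rational(49, 5), -17) = Rational(-833, 5)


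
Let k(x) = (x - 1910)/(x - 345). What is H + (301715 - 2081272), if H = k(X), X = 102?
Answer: -432430543/243 ≈ -1.7796e+6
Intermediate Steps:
k(x) = (-1910 + x)/(-345 + x)
H = 1808/243 (H = (-1910 + 102)/(-345 + 102) = -1808/(-243) = -1/243*(-1808) = 1808/243 ≈ 7.4403)
H + (301715 - 2081272) = 1808/243 + (301715 - 2081272) = 1808/243 - 1779557 = -432430543/243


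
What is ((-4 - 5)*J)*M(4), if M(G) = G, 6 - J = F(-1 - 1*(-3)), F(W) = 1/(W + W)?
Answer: -207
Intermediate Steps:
F(W) = 1/(2*W)
J = 23/4 (J = 6 - 1/(2*(-1 - 1*(-3))) = 6 - 1/(2*(-1 + 3)) = 6 - 1/(2*2) = 6 - 1*1/4 = 6 - 1/4 = 23/4 ≈ 5.7500)
((-4 - 5)*J)*M(4) = ((-4 - 5)*(23/4))*4 = -9*23/4*4 = -207/4*4 = -207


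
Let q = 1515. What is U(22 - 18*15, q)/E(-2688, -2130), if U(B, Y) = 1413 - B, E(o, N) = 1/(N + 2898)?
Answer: 1275648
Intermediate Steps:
E(o, N) = 1/(2898 + N)
U(22 - 18*15, q)/E(-2688, -2130) = (1413 - (22 - 18*15))/(1/(2898 - 2130)) = (1413 - (22 - 270))/(1/768) = (1413 - 1*(-248))/(1/768) = (1413 + 248)*768 = 1661*768 = 1275648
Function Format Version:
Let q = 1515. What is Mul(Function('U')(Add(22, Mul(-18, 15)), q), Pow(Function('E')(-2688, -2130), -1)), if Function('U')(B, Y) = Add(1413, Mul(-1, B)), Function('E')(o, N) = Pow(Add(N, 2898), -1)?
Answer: 1275648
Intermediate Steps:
Function('E')(o, N) = Pow(Add(2898, N), -1)
Mul(Function('U')(Add(22, Mul(-18, 15)), q), Pow(Function('E')(-2688, -2130), -1)) = Mul(Add(1413, Mul(-1, Add(22, Mul(-18, 15)))), Pow(Pow(Add(2898, -2130), -1), -1)) = Mul(Add(1413, Mul(-1, Add(22, -270))), Pow(Pow(768, -1), -1)) = Mul(Add(1413, Mul(-1, -248)), Pow(Rational(1, 768), -1)) = Mul(Add(1413, 248), 768) = Mul(1661, 768) = 1275648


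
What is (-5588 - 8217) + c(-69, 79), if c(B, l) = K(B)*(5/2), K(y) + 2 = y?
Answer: -27965/2 ≈ -13983.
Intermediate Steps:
K(y) = -2 + y
c(B, l) = -5 + 5*B/2 (c(B, l) = (-2 + B)*(5/2) = -5 + 5*B/2)
(-5588 - 8217) + c(-69, 79) = (-5588 - 8217) + (-5 + (5/2)*(-69)) = -13805 + (-5 - 345/2) = -13805 - 355/2 = -27965/2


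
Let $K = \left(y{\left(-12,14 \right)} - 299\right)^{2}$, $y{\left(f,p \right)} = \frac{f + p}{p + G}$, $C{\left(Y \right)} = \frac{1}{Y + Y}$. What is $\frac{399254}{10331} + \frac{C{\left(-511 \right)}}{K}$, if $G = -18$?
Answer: $\frac{73202147285332}{1894161069941} \approx 38.646$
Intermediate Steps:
$C{\left(Y \right)} = \frac{1}{2 Y}$
$y{\left(f,p \right)} = \frac{f + p}{-18 + p}$ ($y{\left(f,p \right)} = \frac{f + p}{p - 18} = \frac{f + p}{-18 + p}$)
$K = \frac{358801}{4}$ ($K = \left(\frac{-12 + 14}{-18 + 14} - 299\right)^{2} = \left(\frac{1}{-4} \cdot 2 - 299\right)^{2} = \left(\left(- \frac{1}{4}\right) 2 - 299\right)^{2} = \left(- \frac{1}{2} - 299\right)^{2} = \left(- \frac{599}{2}\right)^{2} = \frac{358801}{4} \approx 89700.0$)
$\frac{399254}{10331} + \frac{C{\left(-511 \right)}}{K} = \frac{399254}{10331} + \frac{\frac{1}{2} \frac{1}{-511}}{\frac{358801}{4}} = 399254 \cdot \frac{1}{10331} + \frac{1}{2} \left(- \frac{1}{511}\right) \frac{4}{358801} = \frac{399254}{10331} - \frac{2}{183347311} = \frac{73202147285332}{1894161069941}$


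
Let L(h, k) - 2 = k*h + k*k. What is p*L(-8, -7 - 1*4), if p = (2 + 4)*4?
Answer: 5064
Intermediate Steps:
L(h, k) = 2 + k**2 + h*k (L(h, k) = 2 + (k*h + k*k) = 2 + (h*k + k**2) = 2 + (k**2 + h*k) = 2 + k**2 + h*k)
p = 24 (p = 6*4 = 24)
p*L(-8, -7 - 1*4) = 24*(2 + (-7 - 1*4)**2 - 8*(-7 - 1*4)) = 24*(2 + (-7 - 4)**2 - 8*(-7 - 4)) = 24*(2 + (-11)**2 - 8*(-11)) = 24*(2 + 121 + 88) = 24*211 = 5064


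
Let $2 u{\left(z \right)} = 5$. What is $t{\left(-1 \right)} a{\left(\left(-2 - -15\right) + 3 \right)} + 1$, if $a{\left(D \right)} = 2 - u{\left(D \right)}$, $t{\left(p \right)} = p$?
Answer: $\frac{3}{2} \approx 1.5$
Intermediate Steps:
$u{\left(z \right)} = \frac{5}{2}$ ($u{\left(z \right)} = \frac{1}{2} \cdot 5 = \frac{5}{2}$)
$a{\left(D \right)} = - \frac{1}{2}$ ($a{\left(D \right)} = 2 - \frac{5}{2} = - \frac{1}{2}$)
$t{\left(-1 \right)} a{\left(\left(-2 - -15\right) + 3 \right)} + 1 = \left(-1\right) \left(- \frac{1}{2}\right) + 1 = \frac{1}{2} + 1 = \frac{3}{2}$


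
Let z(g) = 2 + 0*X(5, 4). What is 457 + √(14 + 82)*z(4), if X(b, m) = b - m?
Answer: 457 + 8*√6 ≈ 476.60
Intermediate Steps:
z(g) = 2 (z(g) = 2 + 0*(5 - 1*4) = 2 + 0*(5 - 4) = 2 + 0*1 = 2 + 0 = 2)
457 + √(14 + 82)*z(4) = 457 + √(14 + 82)*2 = 457 + √96*2 = 457 + (4*√6)*2 = 457 + 8*√6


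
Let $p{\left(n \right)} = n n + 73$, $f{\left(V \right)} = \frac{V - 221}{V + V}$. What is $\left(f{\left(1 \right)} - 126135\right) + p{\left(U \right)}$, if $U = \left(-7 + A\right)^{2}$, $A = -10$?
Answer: $-42651$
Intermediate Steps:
$f{\left(V \right)} = \frac{-221 + V}{2 V}$
$U = 289$ ($U = \left(-7 - 10\right)^{2} = \left(-17\right)^{2} = 289$)
$p{\left(n \right)} = 73 + n^{2}$ ($p{\left(n \right)} = n^{2} + 73 = 73 + n^{2}$)
$\left(f{\left(1 \right)} - 126135\right) + p{\left(U \right)} = \left(\frac{-221 + 1}{2 \cdot 1} - 126135\right) + \left(73 + 289^{2}\right) = \left(\frac{1}{2} \cdot 1 \left(-220\right) - 126135\right) + \left(73 + 83521\right) = \left(-110 - 126135\right) + 83594 = -126245 + 83594 = -42651$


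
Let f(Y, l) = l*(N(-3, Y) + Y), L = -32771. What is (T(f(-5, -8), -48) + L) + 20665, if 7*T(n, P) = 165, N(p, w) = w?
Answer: -84577/7 ≈ -12082.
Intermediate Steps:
f(Y, l) = 2*Y*l (f(Y, l) = l*(Y + Y) = l*(2*Y) = 2*Y*l)
T(n, P) = 165/7 (T(n, P) = (⅐)*165 = 165/7)
(T(f(-5, -8), -48) + L) + 20665 = (165/7 - 32771) + 20665 = -229232/7 + 20665 = -84577/7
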